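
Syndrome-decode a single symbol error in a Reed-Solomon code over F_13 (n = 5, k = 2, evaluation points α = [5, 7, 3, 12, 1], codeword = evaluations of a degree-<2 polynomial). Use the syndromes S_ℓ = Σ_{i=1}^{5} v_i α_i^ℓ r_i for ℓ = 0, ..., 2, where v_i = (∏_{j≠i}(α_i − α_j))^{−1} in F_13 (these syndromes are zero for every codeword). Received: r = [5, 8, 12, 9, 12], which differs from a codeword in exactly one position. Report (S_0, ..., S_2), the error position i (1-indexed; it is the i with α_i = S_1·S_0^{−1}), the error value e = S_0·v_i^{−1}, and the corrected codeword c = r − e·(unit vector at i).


S = (3, 9, 1), error at position 3, error magnitude e = 10, c = [5, 8, 2, 9, 12].

Step 1: column multipliers v_i = (∏_{j≠i}(α_i − α_j))^{−1} mod 13.
  i = 1 (α = 5): (5−7)(5−3)(5−12)(5−1) = (−2)·2·(−7)·4 = 112 ≡ 8, so v_1 = 8^{−1} = 5 (mod 13).
  i = 2 (α = 7): (7−5)(7−3)(7−12)(7−1) = 2·4·(−5)·6 = −240 ≡ 7, so v_2 = 7^{−1} = 2 (mod 13).
  i = 3 (α = 3): (3−5)(3−7)(3−12)(3−1) = (−2)·(−4)·(−9)·2 = −144 ≡ 12, so v_3 = 12^{−1} = 12 (mod 13).
  i = 4 (α = 12): (12−5)(12−7)(12−3)(12−1) = 7·5·9·11 = 3465 ≡ 7, so v_4 = 7^{−1} = 2 (mod 13).
  i = 5 (α = 1): (1−5)(1−7)(1−3)(1−12) = (−4)·(−6)·(−2)·(−11) = 528 ≡ 8, so v_5 = 8^{−1} = 5 (mod 13).
  v = [5, 2, 12, 2, 5].
Step 2: syndromes of r = [5, 8, 12, 9, 12] (all sums mod 13).
  S_0 = Σ v_i r_i = 5·5 + 2·8 + 12·12 + 2·9 + 5·12 = 263 ≡ 3.
  S_1 = Σ v_i α_i r_i = 5·5·5 + 2·7·8 + 12·3·12 + 2·12·9 + 5·1·12 = 945 ≡ 9.
  α_i^2 mod 13 = [12, 10, 9, 1, 1].
  S_2 = Σ v_i α_i^2 r_i = 5·12·5 + 2·10·8 + 12·9·12 + 2·1·9 + 5·1·12 = 1834 ≡ 1.
  S = (3, 9, 1) ≠ 0, so r is not a codeword (an error is present).
Step 3: locate the error. For a single error e at position i, S_ℓ = v_i·e·α_i^ℓ, so α_err = S_1/S_0.
  S_0^{−1} = 3^{−1} = 9 (mod 13), so α_err = 9·9 = 81 ≡ 3 = α_3. Error position i = 3.
  Consistency check: S_2/S_1 = 1·3 = 3 ≡ 3 = α_err ✓ (single-error assumption holds).
Step 4: error magnitude e = S_0/v_3 = S_0·∏_{j≠3}(α_3 − α_j) = 3·12 = 36 ≡ 10 (mod 13).
Step 5: correct position 3: c_3 = r_3 − e = 12 − 10 ≡ 2 (mod 13). Hence c = [5, 8, 2, 9, 12].
  Check: interpolating c through the α_i gives m(x) = 4 + 8·x (degree < 2) with m(α_i) = c_i for every i, so c is indeed a codeword.


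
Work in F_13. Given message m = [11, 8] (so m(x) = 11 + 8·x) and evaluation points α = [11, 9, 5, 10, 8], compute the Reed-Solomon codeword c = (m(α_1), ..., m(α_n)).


c = [8, 5, 12, 0, 10]

Message polynomial: m(x) = 11 + 8·x (mod 13).
For each evaluation point α_i, compute m(α_i) mod 13:
  α_1 = 11: Horner steps 8 → 8, so m(11) = 8.
  α_2 = 9: Horner steps 8 → 5, so m(9) = 5.
  α_3 = 5: Horner steps 8 → 12, so m(5) = 12.
  α_4 = 10: Horner steps 8 → 0, so m(10) = 0.
  α_5 = 8: Horner steps 8 → 10, so m(8) = 10.
Codeword c = [8, 5, 12, 0, 10] ∈ F_13^5.


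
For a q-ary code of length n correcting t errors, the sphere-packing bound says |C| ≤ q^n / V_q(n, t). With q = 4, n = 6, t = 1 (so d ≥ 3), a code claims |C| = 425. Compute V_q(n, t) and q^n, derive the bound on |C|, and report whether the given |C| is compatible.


V_q(n, t) = 19, q^n = 4096, Hamming bound = 215, |C| = 425 > bound (violated).

Step 1: Compute V_q(n, t) = Σ_{j=0}^1 C(n, j) (q−1)^j.
  j = 0: C(6,0)·(3)^0 = 1·1 = 1.
  j = 1: C(6,1)·(3)^1 = 6·3 = 18.
  V_q(n, t) = 1 + 18 = 19.
Step 2: q^n = 4^6 = 4096.
Step 3: Hamming bound ⌊q^n / V_q(n,t)⌋ = ⌊4096/19⌋ = 215.
Step 4: Compare |C| = 425 to 215: violated.
The claimed |C| lies above the Hamming bound, so no 4-ary code of length 6 with d ≥ 3 can have 425 codewords.


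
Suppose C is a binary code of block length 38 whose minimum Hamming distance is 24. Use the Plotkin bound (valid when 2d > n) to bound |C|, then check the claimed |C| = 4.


Plotkin bound M ≤ 4; given |C| = 4 ≤ bound (satisfied).

Check applicability: 2d = 48, n = 38.
2d − n = 10 > 0, so Plotkin applies.
Compute d/(2d−n) = 24/10 ≈ 2.4000.
⌊d/(2d−n)⌋ = 2.
Plotkin bound: M ≤ 2·2 = 4.
Given |C| = 4, check: satisfied.
This |C| is at the Plotkin bound.


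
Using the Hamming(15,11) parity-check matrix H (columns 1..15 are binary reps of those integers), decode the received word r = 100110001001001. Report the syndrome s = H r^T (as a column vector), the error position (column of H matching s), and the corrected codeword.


s = (1, 0, 1, 0)^T, error position = 10, corrected codeword c = 100110001101001

Compute s = H r^T mod 2 one row at a time:
  s_1 = 0 + 1 + 0 + 0 + 1 + 0 + 0 + 1 = 3 ≡ 1 (mod 2).
  s_2 = 1 + 1 + 0 + 0 + 1 + 0 + 0 + 1 = 4 ≡ 0 (mod 2).
  s_3 = 0 + 0 + 0 + 0 + 0 + 0 + 0 + 1 = 1 ≡ 1 (mod 2).
  s_4 = 1 + 0 + 1 + 0 + 1 + 0 + 0 + 1 = 4 ≡ 0 (mod 2).
s = (1, 0, 1, 0)^T — this equals column 10 of H (binary 1010), so error is at position 10.
Correct: flip bit 10 of r = 100110001001001 to get c = 100110001101001.


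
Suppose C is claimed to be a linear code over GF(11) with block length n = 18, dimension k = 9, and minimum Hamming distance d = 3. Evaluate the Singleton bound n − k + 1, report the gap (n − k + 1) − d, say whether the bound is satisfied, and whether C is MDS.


Singleton RHS = n − k + 1 = 10, slack = 7, bound satisfied, not MDS.

Singleton bound: d ≤ n − k + 1.
Here n = 18, k = 9, so n − k + 1 = 10.
Given d = 3, check d ≤ 10: YES.
Slack = (n − k + 1) − d = 7.
The code is NOT MDS (slack = 7 > 0).
Description: the claimed parameters are [18, 9, 3]_11; such a code would be non-MDS.


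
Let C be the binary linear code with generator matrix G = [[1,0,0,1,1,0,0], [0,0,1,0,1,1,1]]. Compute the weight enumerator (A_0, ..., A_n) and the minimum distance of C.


Weight distribution: A_0 = 1, A_3 = 1, A_4 = 1, A_5 = 1. Minimum distance d = 3.

Enumerate all 2^2 = 4 messages m ∈ F_2^2.
For each, compute codeword c = mG in F_2^7, then tally its weight.
  m = 00 → c = 0000000, weight = 0.
  m = 10 → c = 1001100, weight = 3.
  m = 01 → c = 0010111, weight = 4.
  m = 11 → c = 1011011, weight = 5.
Tally weights:
  weight 0: 1 codewords.
  weight 3: 1 codewords.
  weight 4: 1 codewords.
  weight 5: 1 codewords.
Minimum distance d = smallest w > 0 with A_w > 0 = 3.
Sanity: Σ A_w = 4 = 2^2 = 4 ✓.


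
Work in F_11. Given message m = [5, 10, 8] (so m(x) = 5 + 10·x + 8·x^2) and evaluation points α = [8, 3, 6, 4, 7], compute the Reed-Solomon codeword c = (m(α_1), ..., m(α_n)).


c = [3, 8, 1, 8, 5]

Message polynomial: m(x) = 5 + 10·x + 8·x^2 (mod 11).
For each evaluation point α_i, compute m(α_i) mod 11:
  α_1 = 8: Horner steps 8 → 8 → 3, so m(8) = 3.
  α_2 = 3: Horner steps 8 → 1 → 8, so m(3) = 8.
  α_3 = 6: Horner steps 8 → 3 → 1, so m(6) = 1.
  α_4 = 4: Horner steps 8 → 9 → 8, so m(4) = 8.
  α_5 = 7: Horner steps 8 → 0 → 5, so m(7) = 5.
Codeword c = [3, 8, 1, 8, 5] ∈ F_11^5.


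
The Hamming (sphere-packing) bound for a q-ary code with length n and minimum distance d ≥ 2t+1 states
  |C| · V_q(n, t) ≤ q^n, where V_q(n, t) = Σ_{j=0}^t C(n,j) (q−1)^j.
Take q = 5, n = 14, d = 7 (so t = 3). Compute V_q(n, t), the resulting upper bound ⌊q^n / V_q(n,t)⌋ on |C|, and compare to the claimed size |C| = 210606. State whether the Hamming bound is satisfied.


V_q(n, t) = 24809, q^n = 6103515625, Hamming bound = 246020, |C| = 210606 ≤ bound (satisfied).

Step 1: Compute V_q(n, t) = Σ_{j=0}^3 C(n, j) (q−1)^j.
  j = 0: C(14,0)·(4)^0 = 1·1 = 1.
  j = 1: C(14,1)·(4)^1 = 14·4 = 56.
  j = 2: C(14,2)·(4)^2 = 91·16 = 1456.
  j = 3: C(14,3)·(4)^3 = 364·64 = 23296.
  V_q(n, t) = 1 + 56 + 1456 + 23296 = 24809.
Step 2: q^n = 5^14 = 6103515625.
Step 3: Hamming bound ⌊q^n / V_q(n,t)⌋ = ⌊6103515625/24809⌋ = 246020.
Step 4: Compare |C| = 210606 to 246020: satisfied.
The claimed |C| lies below the Hamming bound.


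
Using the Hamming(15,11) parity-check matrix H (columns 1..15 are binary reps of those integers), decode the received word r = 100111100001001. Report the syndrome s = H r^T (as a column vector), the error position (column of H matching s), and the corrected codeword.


s = (0, 0, 1, 0)^T, error position = 2, corrected codeword c = 110111100001001

Compute s = H r^T mod 2 one row at a time:
  s_1 = 0 + 0 + 0 + 0 + 1 + 0 + 0 + 1 = 2 ≡ 0 (mod 2).
  s_2 = 1 + 1 + 1 + 1 + 1 + 0 + 0 + 1 = 6 ≡ 0 (mod 2).
  s_3 = 0 + 0 + 1 + 1 + 0 + 0 + 0 + 1 = 3 ≡ 1 (mod 2).
  s_4 = 1 + 0 + 1 + 1 + 0 + 0 + 0 + 1 = 4 ≡ 0 (mod 2).
s = (0, 0, 1, 0)^T — this equals column 2 of H (binary 0010), so error is at position 2.
Correct: flip bit 2 of r = 100111100001001 to get c = 110111100001001.


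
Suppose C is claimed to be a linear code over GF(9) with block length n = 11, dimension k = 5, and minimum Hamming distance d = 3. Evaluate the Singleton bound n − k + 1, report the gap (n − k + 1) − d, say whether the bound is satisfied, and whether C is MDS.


Singleton RHS = n − k + 1 = 7, slack = 4, bound satisfied, not MDS.

Singleton bound: d ≤ n − k + 1.
Here n = 11, k = 5, so n − k + 1 = 7.
Given d = 3, check d ≤ 7: YES.
Slack = (n − k + 1) − d = 4.
The code is NOT MDS (slack = 4 > 0).
Description: the claimed parameters are [11, 5, 3]_9; such a code would be non-MDS.


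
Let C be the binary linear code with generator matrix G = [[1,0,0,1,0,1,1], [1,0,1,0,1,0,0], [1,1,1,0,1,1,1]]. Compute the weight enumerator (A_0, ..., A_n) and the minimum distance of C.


Weight distribution: A_0 = 1, A_3 = 3, A_4 = 2, A_5 = 1, A_6 = 1. Minimum distance d = 3.

Enumerate all 2^3 = 8 messages m ∈ F_2^3.
For each, compute codeword c = mG in F_2^7, then tally its weight.
  m = 000 → c = 0000000, weight = 0.
  m = 100 → c = 1001011, weight = 4.
  m = 010 → c = 1010100, weight = 3.
  m = 110 → c = 0011111, weight = 5.
  m = 001 → c = 1110111, weight = 6.
  m = 101 → c = 0111100, weight = 4.
  m = 011 → c = 0100011, weight = 3.
  m = 111 → c = 1101000, weight = 3.
Tally weights:
  weight 0: 1 codewords.
  weight 3: 3 codewords.
  weight 4: 2 codewords.
  weight 5: 1 codewords.
  weight 6: 1 codewords.
Minimum distance d = smallest w > 0 with A_w > 0 = 3.
Sanity: Σ A_w = 8 = 2^3 = 8 ✓.


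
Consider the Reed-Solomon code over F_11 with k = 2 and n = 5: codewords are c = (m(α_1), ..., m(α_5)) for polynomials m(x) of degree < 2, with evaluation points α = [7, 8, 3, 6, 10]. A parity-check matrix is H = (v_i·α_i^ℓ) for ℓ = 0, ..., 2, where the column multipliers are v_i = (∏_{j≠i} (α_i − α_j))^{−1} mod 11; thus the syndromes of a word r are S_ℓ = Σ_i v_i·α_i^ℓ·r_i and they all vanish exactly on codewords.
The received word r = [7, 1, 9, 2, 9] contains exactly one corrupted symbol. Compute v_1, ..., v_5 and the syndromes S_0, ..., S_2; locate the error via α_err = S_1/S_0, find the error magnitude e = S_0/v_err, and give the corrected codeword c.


S = (3, 8, 3), error at position 5, error magnitude e = 9, c = [7, 1, 9, 2, 0].

Step 1: column multipliers v_i = (∏_{j≠i}(α_i − α_j))^{−1} mod 11.
  i = 1 (α = 7): (7−8)(7−3)(7−6)(7−10) = (−1)·4·1·(−3) = 12 ≡ 1, so v_1 = 1^{−1} = 1 (mod 11).
  i = 2 (α = 8): (8−7)(8−3)(8−6)(8−10) = 1·5·2·(−2) = −20 ≡ 2, so v_2 = 2^{−1} = 6 (mod 11).
  i = 3 (α = 3): (3−7)(3−8)(3−6)(3−10) = (−4)·(−5)·(−3)·(−7) = 420 ≡ 2, so v_3 = 2^{−1} = 6 (mod 11).
  i = 4 (α = 6): (6−7)(6−8)(6−3)(6−10) = (−1)·(−2)·3·(−4) = −24 ≡ 9, so v_4 = 9^{−1} = 5 (mod 11).
  i = 5 (α = 10): (10−7)(10−8)(10−3)(10−6) = 3·2·7·4 = 168 ≡ 3, so v_5 = 3^{−1} = 4 (mod 11).
  v = [1, 6, 6, 5, 4].
Step 2: syndromes of r = [7, 1, 9, 2, 9] (all sums mod 11).
  S_0 = Σ v_i r_i = 1·7 + 6·1 + 6·9 + 5·2 + 4·9 = 113 ≡ 3.
  S_1 = Σ v_i α_i r_i = 1·7·7 + 6·8·1 + 6·3·9 + 5·6·2 + 4·10·9 = 679 ≡ 8.
  α_i^2 mod 11 = [5, 9, 9, 3, 1].
  S_2 = Σ v_i α_i^2 r_i = 1·5·7 + 6·9·1 + 6·9·9 + 5·3·2 + 4·1·9 = 641 ≡ 3.
  S = (3, 8, 3) ≠ 0, so r is not a codeword (an error is present).
Step 3: locate the error. For a single error e at position i, S_ℓ = v_i·e·α_i^ℓ, so α_err = S_1/S_0.
  S_0^{−1} = 3^{−1} = 4 (mod 11), so α_err = 8·4 = 32 ≡ 10 = α_5. Error position i = 5.
  Consistency check: S_2/S_1 = 3·7 = 21 ≡ 10 = α_err ✓ (single-error assumption holds).
Step 4: error magnitude e = S_0/v_5 = S_0·∏_{j≠5}(α_5 − α_j) = 3·3 = 9 ≡ 9 (mod 11).
Step 5: correct position 5: c_5 = r_5 − e = 9 − 9 ≡ 0 (mod 11). Hence c = [7, 1, 9, 2, 0].
  Check: interpolating c through the α_i gives m(x) = 5 + 5·x (degree < 2) with m(α_i) = c_i for every i, so c is indeed a codeword.


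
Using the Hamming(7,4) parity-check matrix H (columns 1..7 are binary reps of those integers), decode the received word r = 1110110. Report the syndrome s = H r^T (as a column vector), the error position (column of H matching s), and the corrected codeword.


s = (0, 1, 1)^T, error position = 3, corrected codeword c = 1100110

Compute s = H r^T mod 2 one row at a time:
  s_1 = 0 + 1 + 1 + 0 = 2 ≡ 0 (mod 2).
  s_2 = 1 + 1 + 1 + 0 = 3 ≡ 1 (mod 2).
  s_3 = 1 + 1 + 1 + 0 = 3 ≡ 1 (mod 2).
s = (0, 1, 1)^T — this equals column 3 of H (binary 011), so error is at position 3.
Correct: flip bit 3 of r = 1110110 to get c = 1100110.


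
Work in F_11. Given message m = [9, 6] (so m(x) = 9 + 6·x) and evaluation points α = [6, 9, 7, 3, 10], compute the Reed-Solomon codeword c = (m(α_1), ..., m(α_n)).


c = [1, 8, 7, 5, 3]

Message polynomial: m(x) = 9 + 6·x (mod 11).
For each evaluation point α_i, compute m(α_i) mod 11:
  α_1 = 6: Horner steps 6 → 1, so m(6) = 1.
  α_2 = 9: Horner steps 6 → 8, so m(9) = 8.
  α_3 = 7: Horner steps 6 → 7, so m(7) = 7.
  α_4 = 3: Horner steps 6 → 5, so m(3) = 5.
  α_5 = 10: Horner steps 6 → 3, so m(10) = 3.
Codeword c = [1, 8, 7, 5, 3] ∈ F_11^5.


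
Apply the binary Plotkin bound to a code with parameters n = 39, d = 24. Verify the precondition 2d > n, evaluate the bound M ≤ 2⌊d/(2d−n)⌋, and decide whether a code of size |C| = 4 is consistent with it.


Plotkin bound M ≤ 4; given |C| = 4 ≤ bound (satisfied).

Check applicability: 2d = 48, n = 39.
2d − n = 9 > 0, so Plotkin applies.
Compute d/(2d−n) = 24/9 ≈ 2.6667.
⌊d/(2d−n)⌋ = 2.
Plotkin bound: M ≤ 2·2 = 4.
Given |C| = 4, check: satisfied.
This |C| is at the Plotkin bound.


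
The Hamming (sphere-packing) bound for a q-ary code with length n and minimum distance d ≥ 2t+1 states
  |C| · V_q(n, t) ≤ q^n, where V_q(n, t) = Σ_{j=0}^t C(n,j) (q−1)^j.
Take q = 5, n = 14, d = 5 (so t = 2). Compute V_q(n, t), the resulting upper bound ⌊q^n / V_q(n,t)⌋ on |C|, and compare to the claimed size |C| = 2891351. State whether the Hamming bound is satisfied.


V_q(n, t) = 1513, q^n = 6103515625, Hamming bound = 4034048, |C| = 2891351 ≤ bound (satisfied).

Step 1: Compute V_q(n, t) = Σ_{j=0}^2 C(n, j) (q−1)^j.
  j = 0: C(14,0)·(4)^0 = 1·1 = 1.
  j = 1: C(14,1)·(4)^1 = 14·4 = 56.
  j = 2: C(14,2)·(4)^2 = 91·16 = 1456.
  V_q(n, t) = 1 + 56 + 1456 = 1513.
Step 2: q^n = 5^14 = 6103515625.
Step 3: Hamming bound ⌊q^n / V_q(n,t)⌋ = ⌊6103515625/1513⌋ = 4034048.
Step 4: Compare |C| = 2891351 to 4034048: satisfied.
The claimed |C| lies below the Hamming bound.


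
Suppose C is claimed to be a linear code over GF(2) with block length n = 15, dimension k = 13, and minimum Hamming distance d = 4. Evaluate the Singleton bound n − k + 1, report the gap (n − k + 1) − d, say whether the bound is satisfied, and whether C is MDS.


Singleton RHS = n − k + 1 = 3, slack = -1, bound violated (no such code; not MDS).

Singleton bound: d ≤ n − k + 1.
Here n = 15, k = 13, so n − k + 1 = 3.
Given d = 4, check d ≤ 3: NO.
Slack = (n − k + 1) − d = -1.
The slack is negative: d = 4 exceeds n − k + 1 = 3 by 1, so the Singleton bound is violated and no linear [15, 13, 4]_2 code can exist. In particular it is not MDS (MDS requires d = n − k + 1 exactly).
Description: the claimed parameters are [15, 13, 4]_2; such a code would be impossible (violates the Singleton bound).


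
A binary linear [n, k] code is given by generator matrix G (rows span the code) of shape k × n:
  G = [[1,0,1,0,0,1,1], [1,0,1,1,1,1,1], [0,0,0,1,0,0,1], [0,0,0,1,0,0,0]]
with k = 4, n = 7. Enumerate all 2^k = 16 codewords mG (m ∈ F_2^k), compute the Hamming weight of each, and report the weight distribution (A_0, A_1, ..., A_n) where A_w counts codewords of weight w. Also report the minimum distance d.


Weight distribution: A_0 = 1, A_1 = 3, A_2 = 3, A_3 = 2, A_4 = 3, A_5 = 3, A_6 = 1. Minimum distance d = 1.

Enumerate all 2^4 = 16 messages m ∈ F_2^4.
For each, compute codeword c = mG in F_2^7, then tally its weight.
  m = 0000 → c = 0000000, weight = 0.
  m = 1000 → c = 1010011, weight = 4.
  m = 0100 → c = 1011111, weight = 6.
  m = 1100 → c = 0001100, weight = 2.
  m = 0010 → c = 0001001, weight = 2.
  m = 1010 → c = 1011010, weight = 4.
  m = 0110 → c = 1010110, weight = 4.
  m = 1110 → c = 0000101, weight = 2.
  m = 0001 → c = 0001000, weight = 1.
  m = 1001 → c = 1011011, weight = 5.
  m = 0101 → c = 1010111, weight = 5.
  m = 1101 → c = 0000100, weight = 1.
  m = 0011 → c = 0000001, weight = 1.
  m = 1011 → c = 1010010, weight = 3.
  m = 0111 → c = 1011110, weight = 5.
  m = 1111 → c = 0001101, weight = 3.
Tally weights:
  weight 0: 1 codewords.
  weight 1: 3 codewords.
  weight 2: 3 codewords.
  weight 3: 2 codewords.
  weight 4: 3 codewords.
  weight 5: 3 codewords.
  weight 6: 1 codewords.
Minimum distance d = smallest w > 0 with A_w > 0 = 1.
Sanity: Σ A_w = 16 = 2^4 = 16 ✓.


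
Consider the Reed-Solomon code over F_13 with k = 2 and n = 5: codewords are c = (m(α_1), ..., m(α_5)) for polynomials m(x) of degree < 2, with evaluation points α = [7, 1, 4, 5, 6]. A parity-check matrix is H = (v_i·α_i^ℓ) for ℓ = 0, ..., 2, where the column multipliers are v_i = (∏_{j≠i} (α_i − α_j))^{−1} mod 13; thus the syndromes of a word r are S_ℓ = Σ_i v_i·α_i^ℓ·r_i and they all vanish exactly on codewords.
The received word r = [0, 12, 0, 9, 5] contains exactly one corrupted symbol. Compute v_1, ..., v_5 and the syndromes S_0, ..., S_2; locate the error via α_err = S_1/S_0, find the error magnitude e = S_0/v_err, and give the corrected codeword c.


S = (9, 11, 12), error at position 1, error magnitude e = 12, c = [1, 12, 0, 9, 5].

Step 1: column multipliers v_i = (∏_{j≠i}(α_i − α_j))^{−1} mod 13.
  i = 1 (α = 7): (7−1)(7−4)(7−5)(7−6) = 6·3·2·1 = 36 ≡ 10, so v_1 = 10^{−1} = 4 (mod 13).
  i = 2 (α = 1): (1−7)(1−4)(1−5)(1−6) = (−6)·(−3)·(−4)·(−5) = 360 ≡ 9, so v_2 = 9^{−1} = 3 (mod 13).
  i = 3 (α = 4): (4−7)(4−1)(4−5)(4−6) = (−3)·3·(−1)·(−2) = −18 ≡ 8, so v_3 = 8^{−1} = 5 (mod 13).
  i = 4 (α = 5): (5−7)(5−1)(5−4)(5−6) = (−2)·4·1·(−1) = 8 ≡ 8, so v_4 = 8^{−1} = 5 (mod 13).
  i = 5 (α = 6): (6−7)(6−1)(6−4)(6−5) = (−1)·5·2·1 = −10 ≡ 3, so v_5 = 3^{−1} = 9 (mod 13).
  v = [4, 3, 5, 5, 9].
Step 2: syndromes of r = [0, 12, 0, 9, 5] (all sums mod 13).
  S_0 = Σ v_i r_i = 4·0 + 3·12 + 5·0 + 5·9 + 9·5 = 126 ≡ 9.
  S_1 = Σ v_i α_i r_i = 4·7·0 + 3·1·12 + 5·4·0 + 5·5·9 + 9·6·5 = 531 ≡ 11.
  α_i^2 mod 13 = [10, 1, 3, 12, 10].
  S_2 = Σ v_i α_i^2 r_i = 4·10·0 + 3·1·12 + 5·3·0 + 5·12·9 + 9·10·5 = 1026 ≡ 12.
  S = (9, 11, 12) ≠ 0, so r is not a codeword (an error is present).
Step 3: locate the error. For a single error e at position i, S_ℓ = v_i·e·α_i^ℓ, so α_err = S_1/S_0.
  S_0^{−1} = 9^{−1} = 3 (mod 13), so α_err = 11·3 = 33 ≡ 7 = α_1. Error position i = 1.
  Consistency check: S_2/S_1 = 12·6 = 72 ≡ 7 = α_err ✓ (single-error assumption holds).
Step 4: error magnitude e = S_0/v_1 = S_0·∏_{j≠1}(α_1 − α_j) = 9·10 = 90 ≡ 12 (mod 13).
Step 5: correct position 1: c_1 = r_1 − e = 0 − 12 ≡ 1 (mod 13). Hence c = [1, 12, 0, 9, 5].
  Check: interpolating c through the α_i gives m(x) = 3 + 9·x (degree < 2) with m(α_i) = c_i for every i, so c is indeed a codeword.


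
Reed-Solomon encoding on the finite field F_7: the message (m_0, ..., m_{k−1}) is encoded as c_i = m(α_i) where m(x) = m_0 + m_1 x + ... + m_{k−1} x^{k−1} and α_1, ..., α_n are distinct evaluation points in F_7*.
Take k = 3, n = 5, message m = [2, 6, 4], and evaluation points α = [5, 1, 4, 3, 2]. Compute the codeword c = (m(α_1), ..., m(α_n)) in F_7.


c = [6, 5, 6, 0, 2]

Message polynomial: m(x) = 2 + 6·x + 4·x^2 (mod 7).
For each evaluation point α_i, compute m(α_i) mod 7:
  α_1 = 5: Horner steps 4 → 5 → 6, so m(5) = 6.
  α_2 = 1: Horner steps 4 → 3 → 5, so m(1) = 5.
  α_3 = 4: Horner steps 4 → 1 → 6, so m(4) = 6.
  α_4 = 3: Horner steps 4 → 4 → 0, so m(3) = 0.
  α_5 = 2: Horner steps 4 → 0 → 2, so m(2) = 2.
Codeword c = [6, 5, 6, 0, 2] ∈ F_7^5.


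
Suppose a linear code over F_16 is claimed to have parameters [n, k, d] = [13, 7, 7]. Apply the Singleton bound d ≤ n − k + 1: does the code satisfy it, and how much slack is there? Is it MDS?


Singleton RHS = n − k + 1 = 7, slack = 0, bound satisfied, MDS.

Singleton bound: d ≤ n − k + 1.
Here n = 13, k = 7, so n − k + 1 = 7.
Given d = 7, check d ≤ 7: YES.
Slack = (n − k + 1) − d = 0.
The code is MDS (slack = 0).
Description: the claimed parameters are [13, 7, 7]_16; such a code would be MDS (meets Singleton bound).


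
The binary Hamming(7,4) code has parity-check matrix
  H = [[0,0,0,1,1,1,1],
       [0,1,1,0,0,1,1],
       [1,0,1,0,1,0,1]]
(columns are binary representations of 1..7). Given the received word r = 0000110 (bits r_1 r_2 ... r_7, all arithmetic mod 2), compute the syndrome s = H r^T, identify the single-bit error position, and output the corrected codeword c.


s = (0, 1, 1)^T, error position = 3, corrected codeword c = 0010110

Compute s = H r^T mod 2 one row at a time:
  s_1 = 0 + 1 + 1 + 0 = 2 ≡ 0 (mod 2).
  s_2 = 0 + 0 + 1 + 0 = 1 ≡ 1 (mod 2).
  s_3 = 0 + 0 + 1 + 0 = 1 ≡ 1 (mod 2).
s = (0, 1, 1)^T — this equals column 3 of H (binary 011), so error is at position 3.
Correct: flip bit 3 of r = 0000110 to get c = 0010110.


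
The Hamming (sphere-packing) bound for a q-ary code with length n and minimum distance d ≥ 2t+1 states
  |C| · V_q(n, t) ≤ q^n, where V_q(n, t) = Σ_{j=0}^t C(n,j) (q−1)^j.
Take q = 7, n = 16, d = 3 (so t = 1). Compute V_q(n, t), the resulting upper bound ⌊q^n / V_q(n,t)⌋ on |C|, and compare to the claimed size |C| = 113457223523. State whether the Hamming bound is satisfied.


V_q(n, t) = 97, q^n = 33232930569601, Hamming bound = 342607531645, |C| = 113457223523 ≤ bound (satisfied).

Step 1: Compute V_q(n, t) = Σ_{j=0}^1 C(n, j) (q−1)^j.
  j = 0: C(16,0)·(6)^0 = 1·1 = 1.
  j = 1: C(16,1)·(6)^1 = 16·6 = 96.
  V_q(n, t) = 1 + 96 = 97.
Step 2: q^n = 7^16 = 33232930569601.
Step 3: Hamming bound ⌊q^n / V_q(n,t)⌋ = ⌊33232930569601/97⌋ = 342607531645.
Step 4: Compare |C| = 113457223523 to 342607531645: satisfied.
The claimed |C| lies below the Hamming bound.


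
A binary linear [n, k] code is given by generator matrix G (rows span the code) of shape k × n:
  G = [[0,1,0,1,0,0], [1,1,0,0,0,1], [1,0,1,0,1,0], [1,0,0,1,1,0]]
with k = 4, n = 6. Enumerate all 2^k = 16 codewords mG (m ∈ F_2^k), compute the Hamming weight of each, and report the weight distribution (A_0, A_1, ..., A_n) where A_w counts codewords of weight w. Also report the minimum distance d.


Weight distribution: A_0 = 1, A_2 = 4, A_3 = 6, A_4 = 3, A_5 = 2. Minimum distance d = 2.

Enumerate all 2^4 = 16 messages m ∈ F_2^4.
For each, compute codeword c = mG in F_2^6, then tally its weight.
  m = 0000 → c = 000000, weight = 0.
  m = 1000 → c = 010100, weight = 2.
  m = 0100 → c = 110001, weight = 3.
  m = 1100 → c = 100101, weight = 3.
  m = 0010 → c = 101010, weight = 3.
  m = 1010 → c = 111110, weight = 5.
  m = 0110 → c = 011011, weight = 4.
  m = 1110 → c = 001111, weight = 4.
  m = 0001 → c = 100110, weight = 3.
  m = 1001 → c = 110010, weight = 3.
  m = 0101 → c = 010111, weight = 4.
  m = 1101 → c = 000011, weight = 2.
  m = 0011 → c = 001100, weight = 2.
  m = 1011 → c = 011000, weight = 2.
  m = 0111 → c = 111101, weight = 5.
  m = 1111 → c = 101001, weight = 3.
Tally weights:
  weight 0: 1 codewords.
  weight 2: 4 codewords.
  weight 3: 6 codewords.
  weight 4: 3 codewords.
  weight 5: 2 codewords.
Minimum distance d = smallest w > 0 with A_w > 0 = 2.
Sanity: Σ A_w = 16 = 2^4 = 16 ✓.


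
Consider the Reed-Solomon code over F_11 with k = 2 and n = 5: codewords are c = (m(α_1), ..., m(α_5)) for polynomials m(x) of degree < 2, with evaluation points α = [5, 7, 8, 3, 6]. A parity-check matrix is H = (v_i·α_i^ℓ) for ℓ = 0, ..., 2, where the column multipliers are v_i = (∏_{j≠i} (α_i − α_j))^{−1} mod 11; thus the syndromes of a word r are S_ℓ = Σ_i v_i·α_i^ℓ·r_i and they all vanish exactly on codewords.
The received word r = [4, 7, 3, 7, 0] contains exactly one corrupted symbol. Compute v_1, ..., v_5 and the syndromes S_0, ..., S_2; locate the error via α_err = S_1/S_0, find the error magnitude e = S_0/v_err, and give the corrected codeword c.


S = (5, 4, 1), error at position 4, error magnitude e = 6, c = [4, 7, 3, 1, 0].

Step 1: column multipliers v_i = (∏_{j≠i}(α_i − α_j))^{−1} mod 11.
  i = 1 (α = 5): (5−7)(5−8)(5−3)(5−6) = (−2)·(−3)·2·(−1) = −12 ≡ 10, so v_1 = 10^{−1} = 10 (mod 11).
  i = 2 (α = 7): (7−5)(7−8)(7−3)(7−6) = 2·(−1)·4·1 = −8 ≡ 3, so v_2 = 3^{−1} = 4 (mod 11).
  i = 3 (α = 8): (8−5)(8−7)(8−3)(8−6) = 3·1·5·2 = 30 ≡ 8, so v_3 = 8^{−1} = 7 (mod 11).
  i = 4 (α = 3): (3−5)(3−7)(3−8)(3−6) = (−2)·(−4)·(−5)·(−3) = 120 ≡ 10, so v_4 = 10^{−1} = 10 (mod 11).
  i = 5 (α = 6): (6−5)(6−7)(6−8)(6−3) = 1·(−1)·(−2)·3 = 6 ≡ 6, so v_5 = 6^{−1} = 2 (mod 11).
  v = [10, 4, 7, 10, 2].
Step 2: syndromes of r = [4, 7, 3, 7, 0] (all sums mod 11).
  S_0 = Σ v_i r_i = 10·4 + 4·7 + 7·3 + 10·7 + 2·0 = 159 ≡ 5.
  S_1 = Σ v_i α_i r_i = 10·5·4 + 4·7·7 + 7·8·3 + 10·3·7 + 2·6·0 = 774 ≡ 4.
  α_i^2 mod 11 = [3, 5, 9, 9, 3].
  S_2 = Σ v_i α_i^2 r_i = 10·3·4 + 4·5·7 + 7·9·3 + 10·9·7 + 2·3·0 = 1079 ≡ 1.
  S = (5, 4, 1) ≠ 0, so r is not a codeword (an error is present).
Step 3: locate the error. For a single error e at position i, S_ℓ = v_i·e·α_i^ℓ, so α_err = S_1/S_0.
  S_0^{−1} = 5^{−1} = 9 (mod 11), so α_err = 4·9 = 36 ≡ 3 = α_4. Error position i = 4.
  Consistency check: S_2/S_1 = 1·3 = 3 ≡ 3 = α_err ✓ (single-error assumption holds).
Step 4: error magnitude e = S_0/v_4 = S_0·∏_{j≠4}(α_4 − α_j) = 5·10 = 50 ≡ 6 (mod 11).
Step 5: correct position 4: c_4 = r_4 − e = 7 − 6 ≡ 1 (mod 11). Hence c = [4, 7, 3, 1, 0].
  Check: interpolating c through the α_i gives m(x) = 2 + 7·x (degree < 2) with m(α_i) = c_i for every i, so c is indeed a codeword.


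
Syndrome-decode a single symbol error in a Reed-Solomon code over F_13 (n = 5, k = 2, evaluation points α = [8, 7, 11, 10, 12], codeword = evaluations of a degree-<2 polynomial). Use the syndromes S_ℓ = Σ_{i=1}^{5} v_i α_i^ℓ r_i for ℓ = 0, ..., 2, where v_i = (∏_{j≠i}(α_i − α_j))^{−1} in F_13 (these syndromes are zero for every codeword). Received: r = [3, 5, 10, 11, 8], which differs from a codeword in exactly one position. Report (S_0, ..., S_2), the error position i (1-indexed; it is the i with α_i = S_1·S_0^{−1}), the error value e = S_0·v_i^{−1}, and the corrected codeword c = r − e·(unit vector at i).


S = (1, 10, 9), error at position 4, error magnitude e = 12, c = [3, 5, 10, 12, 8].

Step 1: column multipliers v_i = (∏_{j≠i}(α_i − α_j))^{−1} mod 13.
  i = 1 (α = 8): (8−7)(8−11)(8−10)(8−12) = 1·(−3)·(−2)·(−4) = −24 ≡ 2, so v_1 = 2^{−1} = 7 (mod 13).
  i = 2 (α = 7): (7−8)(7−11)(7−10)(7−12) = (−1)·(−4)·(−3)·(−5) = 60 ≡ 8, so v_2 = 8^{−1} = 5 (mod 13).
  i = 3 (α = 11): (11−8)(11−7)(11−10)(11−12) = 3·4·1·(−1) = −12 ≡ 1, so v_3 = 1^{−1} = 1 (mod 13).
  i = 4 (α = 10): (10−8)(10−7)(10−11)(10−12) = 2·3·(−1)·(−2) = 12 ≡ 12, so v_4 = 12^{−1} = 12 (mod 13).
  i = 5 (α = 12): (12−8)(12−7)(12−11)(12−10) = 4·5·1·2 = 40 ≡ 1, so v_5 = 1^{−1} = 1 (mod 13).
  v = [7, 5, 1, 12, 1].
Step 2: syndromes of r = [3, 5, 10, 11, 8] (all sums mod 13).
  S_0 = Σ v_i r_i = 7·3 + 5·5 + 1·10 + 12·11 + 1·8 = 196 ≡ 1.
  S_1 = Σ v_i α_i r_i = 7·8·3 + 5·7·5 + 1·11·10 + 12·10·11 + 1·12·8 = 1869 ≡ 10.
  α_i^2 mod 13 = [12, 10, 4, 9, 1].
  S_2 = Σ v_i α_i^2 r_i = 7·12·3 + 5·10·5 + 1·4·10 + 12·9·11 + 1·1·8 = 1738 ≡ 9.
  S = (1, 10, 9) ≠ 0, so r is not a codeword (an error is present).
Step 3: locate the error. For a single error e at position i, S_ℓ = v_i·e·α_i^ℓ, so α_err = S_1/S_0.
  S_0^{−1} = 1^{−1} = 1 (mod 13), so α_err = 10·1 = 10 ≡ 10 = α_4. Error position i = 4.
  Consistency check: S_2/S_1 = 9·4 = 36 ≡ 10 = α_err ✓ (single-error assumption holds).
Step 4: error magnitude e = S_0/v_4 = S_0·∏_{j≠4}(α_4 − α_j) = 1·12 = 12 ≡ 12 (mod 13).
Step 5: correct position 4: c_4 = r_4 − e = 11 − 12 ≡ 12 (mod 13). Hence c = [3, 5, 10, 12, 8].
  Check: interpolating c through the α_i gives m(x) = 6 + 11·x (degree < 2) with m(α_i) = c_i for every i, so c is indeed a codeword.


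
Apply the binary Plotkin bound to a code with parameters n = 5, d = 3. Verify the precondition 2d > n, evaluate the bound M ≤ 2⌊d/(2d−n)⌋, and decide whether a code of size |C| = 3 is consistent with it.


Plotkin bound M ≤ 6; given |C| = 3 ≤ bound (satisfied).

Check applicability: 2d = 6, n = 5.
2d − n = 1 > 0, so Plotkin applies.
Compute d/(2d−n) = 3/1 ≈ 3.0000.
⌊d/(2d−n)⌋ = 3.
Plotkin bound: M ≤ 2·3 = 6.
Given |C| = 3, check: satisfied.
This |C| is below the Plotkin bound.


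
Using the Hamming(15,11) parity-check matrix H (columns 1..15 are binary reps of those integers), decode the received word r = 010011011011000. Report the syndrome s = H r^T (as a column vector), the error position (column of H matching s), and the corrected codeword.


s = (0, 1, 1, 1)^T, error position = 7, corrected codeword c = 010011111011000

Compute s = H r^T mod 2 one row at a time:
  s_1 = 1 + 1 + 0 + 1 + 1 + 0 + 0 + 0 = 4 ≡ 0 (mod 2).
  s_2 = 0 + 1 + 1 + 0 + 1 + 0 + 0 + 0 = 3 ≡ 1 (mod 2).
  s_3 = 1 + 0 + 1 + 0 + 0 + 1 + 0 + 0 = 3 ≡ 1 (mod 2).
  s_4 = 0 + 0 + 1 + 0 + 1 + 1 + 0 + 0 = 3 ≡ 1 (mod 2).
s = (0, 1, 1, 1)^T — this equals column 7 of H (binary 0111), so error is at position 7.
Correct: flip bit 7 of r = 010011011011000 to get c = 010011111011000.


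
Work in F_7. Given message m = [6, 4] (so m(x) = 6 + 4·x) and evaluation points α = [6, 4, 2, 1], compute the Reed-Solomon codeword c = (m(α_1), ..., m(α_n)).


c = [2, 1, 0, 3]

Message polynomial: m(x) = 6 + 4·x (mod 7).
For each evaluation point α_i, compute m(α_i) mod 7:
  α_1 = 6: Horner steps 4 → 2, so m(6) = 2.
  α_2 = 4: Horner steps 4 → 1, so m(4) = 1.
  α_3 = 2: Horner steps 4 → 0, so m(2) = 0.
  α_4 = 1: Horner steps 4 → 3, so m(1) = 3.
Codeword c = [2, 1, 0, 3] ∈ F_7^4.


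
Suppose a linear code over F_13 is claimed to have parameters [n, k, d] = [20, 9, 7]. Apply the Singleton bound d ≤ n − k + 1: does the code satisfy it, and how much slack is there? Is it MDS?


Singleton RHS = n − k + 1 = 12, slack = 5, bound satisfied, not MDS.

Singleton bound: d ≤ n − k + 1.
Here n = 20, k = 9, so n − k + 1 = 12.
Given d = 7, check d ≤ 12: YES.
Slack = (n − k + 1) − d = 5.
The code is NOT MDS (slack = 5 > 0).
Description: the claimed parameters are [20, 9, 7]_13; such a code would be non-MDS.


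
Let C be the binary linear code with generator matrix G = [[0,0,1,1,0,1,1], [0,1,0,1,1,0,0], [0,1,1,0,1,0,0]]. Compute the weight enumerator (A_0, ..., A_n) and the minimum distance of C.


Weight distribution: A_0 = 1, A_2 = 2, A_3 = 2, A_4 = 1, A_5 = 2. Minimum distance d = 2.

Enumerate all 2^3 = 8 messages m ∈ F_2^3.
For each, compute codeword c = mG in F_2^7, then tally its weight.
  m = 000 → c = 0000000, weight = 0.
  m = 100 → c = 0011011, weight = 4.
  m = 010 → c = 0101100, weight = 3.
  m = 110 → c = 0110111, weight = 5.
  m = 001 → c = 0110100, weight = 3.
  m = 101 → c = 0101111, weight = 5.
  m = 011 → c = 0011000, weight = 2.
  m = 111 → c = 0000011, weight = 2.
Tally weights:
  weight 0: 1 codewords.
  weight 2: 2 codewords.
  weight 3: 2 codewords.
  weight 4: 1 codewords.
  weight 5: 2 codewords.
Minimum distance d = smallest w > 0 with A_w > 0 = 2.
Sanity: Σ A_w = 8 = 2^3 = 8 ✓.


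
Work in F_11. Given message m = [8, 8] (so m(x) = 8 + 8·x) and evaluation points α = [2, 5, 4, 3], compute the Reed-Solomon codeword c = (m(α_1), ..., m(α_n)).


c = [2, 4, 7, 10]

Message polynomial: m(x) = 8 + 8·x (mod 11).
For each evaluation point α_i, compute m(α_i) mod 11:
  α_1 = 2: Horner steps 8 → 2, so m(2) = 2.
  α_2 = 5: Horner steps 8 → 4, so m(5) = 4.
  α_3 = 4: Horner steps 8 → 7, so m(4) = 7.
  α_4 = 3: Horner steps 8 → 10, so m(3) = 10.
Codeword c = [2, 4, 7, 10] ∈ F_11^4.


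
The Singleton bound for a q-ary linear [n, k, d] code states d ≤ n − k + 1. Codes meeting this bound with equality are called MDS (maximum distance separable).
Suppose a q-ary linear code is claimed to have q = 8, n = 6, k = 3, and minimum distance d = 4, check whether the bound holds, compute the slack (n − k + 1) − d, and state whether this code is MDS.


Singleton RHS = n − k + 1 = 4, slack = 0, bound satisfied, MDS.

Singleton bound: d ≤ n − k + 1.
Here n = 6, k = 3, so n − k + 1 = 4.
Given d = 4, check d ≤ 4: YES.
Slack = (n − k + 1) − d = 0.
The code is MDS (slack = 0).
Description: the claimed parameters are [6, 3, 4]_8; such a code would be MDS (meets Singleton bound).


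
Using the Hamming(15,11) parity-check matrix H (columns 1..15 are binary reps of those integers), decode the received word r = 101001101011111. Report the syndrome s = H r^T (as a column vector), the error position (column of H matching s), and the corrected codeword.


s = (0, 0, 0, 1)^T, error position = 1, corrected codeword c = 001001101011111

Compute s = H r^T mod 2 one row at a time:
  s_1 = 0 + 1 + 0 + 1 + 1 + 1 + 1 + 1 = 6 ≡ 0 (mod 2).
  s_2 = 0 + 0 + 1 + 1 + 1 + 1 + 1 + 1 = 6 ≡ 0 (mod 2).
  s_3 = 0 + 1 + 1 + 1 + 0 + 1 + 1 + 1 = 6 ≡ 0 (mod 2).
  s_4 = 1 + 1 + 0 + 1 + 1 + 1 + 1 + 1 = 7 ≡ 1 (mod 2).
s = (0, 0, 0, 1)^T — this equals column 1 of H (binary 0001), so error is at position 1.
Correct: flip bit 1 of r = 101001101011111 to get c = 001001101011111.


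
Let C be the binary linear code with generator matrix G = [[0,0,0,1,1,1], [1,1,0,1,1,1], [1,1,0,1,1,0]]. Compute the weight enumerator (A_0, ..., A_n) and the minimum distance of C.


Weight distribution: A_0 = 1, A_1 = 1, A_2 = 2, A_3 = 2, A_4 = 1, A_5 = 1. Minimum distance d = 1.

Enumerate all 2^3 = 8 messages m ∈ F_2^3.
For each, compute codeword c = mG in F_2^6, then tally its weight.
  m = 000 → c = 000000, weight = 0.
  m = 100 → c = 000111, weight = 3.
  m = 010 → c = 110111, weight = 5.
  m = 110 → c = 110000, weight = 2.
  m = 001 → c = 110110, weight = 4.
  m = 101 → c = 110001, weight = 3.
  m = 011 → c = 000001, weight = 1.
  m = 111 → c = 000110, weight = 2.
Tally weights:
  weight 0: 1 codewords.
  weight 1: 1 codewords.
  weight 2: 2 codewords.
  weight 3: 2 codewords.
  weight 4: 1 codewords.
  weight 5: 1 codewords.
Minimum distance d = smallest w > 0 with A_w > 0 = 1.
Sanity: Σ A_w = 8 = 2^3 = 8 ✓.


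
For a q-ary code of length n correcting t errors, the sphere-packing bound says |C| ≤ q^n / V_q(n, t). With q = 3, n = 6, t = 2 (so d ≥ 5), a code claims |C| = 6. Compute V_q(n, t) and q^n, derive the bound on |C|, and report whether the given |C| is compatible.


V_q(n, t) = 73, q^n = 729, Hamming bound = 9, |C| = 6 ≤ bound (satisfied).

Step 1: Compute V_q(n, t) = Σ_{j=0}^2 C(n, j) (q−1)^j.
  j = 0: C(6,0)·(2)^0 = 1·1 = 1.
  j = 1: C(6,1)·(2)^1 = 6·2 = 12.
  j = 2: C(6,2)·(2)^2 = 15·4 = 60.
  V_q(n, t) = 1 + 12 + 60 = 73.
Step 2: q^n = 3^6 = 729.
Step 3: Hamming bound ⌊q^n / V_q(n,t)⌋ = ⌊729/73⌋ = 9.
Step 4: Compare |C| = 6 to 9: satisfied.
The claimed |C| lies below the Hamming bound.


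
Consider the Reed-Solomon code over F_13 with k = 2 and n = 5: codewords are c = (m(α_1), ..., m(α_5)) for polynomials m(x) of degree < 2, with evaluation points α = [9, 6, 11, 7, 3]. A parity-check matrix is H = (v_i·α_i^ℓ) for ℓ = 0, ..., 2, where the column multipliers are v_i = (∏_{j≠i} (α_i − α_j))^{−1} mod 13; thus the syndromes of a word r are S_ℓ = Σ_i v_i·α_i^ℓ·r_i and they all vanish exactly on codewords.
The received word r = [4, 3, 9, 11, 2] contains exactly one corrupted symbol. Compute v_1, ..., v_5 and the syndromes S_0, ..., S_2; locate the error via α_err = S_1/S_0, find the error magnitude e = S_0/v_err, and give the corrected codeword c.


S = (2, 1, 7), error at position 4, error magnitude e = 12, c = [4, 3, 9, 12, 2].

Step 1: column multipliers v_i = (∏_{j≠i}(α_i − α_j))^{−1} mod 13.
  i = 1 (α = 9): (9−6)(9−11)(9−7)(9−3) = 3·(−2)·2·6 = −72 ≡ 6, so v_1 = 6^{−1} = 11 (mod 13).
  i = 2 (α = 6): (6−9)(6−11)(6−7)(6−3) = (−3)·(−5)·(−1)·3 = −45 ≡ 7, so v_2 = 7^{−1} = 2 (mod 13).
  i = 3 (α = 11): (11−9)(11−6)(11−7)(11−3) = 2·5·4·8 = 320 ≡ 8, so v_3 = 8^{−1} = 5 (mod 13).
  i = 4 (α = 7): (7−9)(7−6)(7−11)(7−3) = (−2)·1·(−4)·4 = 32 ≡ 6, so v_4 = 6^{−1} = 11 (mod 13).
  i = 5 (α = 3): (3−9)(3−6)(3−11)(3−7) = (−6)·(−3)·(−8)·(−4) = 576 ≡ 4, so v_5 = 4^{−1} = 10 (mod 13).
  v = [11, 2, 5, 11, 10].
Step 2: syndromes of r = [4, 3, 9, 11, 2] (all sums mod 13).
  S_0 = Σ v_i r_i = 11·4 + 2·3 + 5·9 + 11·11 + 10·2 = 236 ≡ 2.
  S_1 = Σ v_i α_i r_i = 11·9·4 + 2·6·3 + 5·11·9 + 11·7·11 + 10·3·2 = 1834 ≡ 1.
  α_i^2 mod 13 = [3, 10, 4, 10, 9].
  S_2 = Σ v_i α_i^2 r_i = 11·3·4 + 2·10·3 + 5·4·9 + 11·10·11 + 10·9·2 = 1762 ≡ 7.
  S = (2, 1, 7) ≠ 0, so r is not a codeword (an error is present).
Step 3: locate the error. For a single error e at position i, S_ℓ = v_i·e·α_i^ℓ, so α_err = S_1/S_0.
  S_0^{−1} = 2^{−1} = 7 (mod 13), so α_err = 1·7 = 7 ≡ 7 = α_4. Error position i = 4.
  Consistency check: S_2/S_1 = 7·1 = 7 ≡ 7 = α_err ✓ (single-error assumption holds).
Step 4: error magnitude e = S_0/v_4 = S_0·∏_{j≠4}(α_4 − α_j) = 2·6 = 12 ≡ 12 (mod 13).
Step 5: correct position 4: c_4 = r_4 − e = 11 − 12 ≡ 12 (mod 13). Hence c = [4, 3, 9, 12, 2].
  Check: interpolating c through the α_i gives m(x) = 1 + 9·x (degree < 2) with m(α_i) = c_i for every i, so c is indeed a codeword.


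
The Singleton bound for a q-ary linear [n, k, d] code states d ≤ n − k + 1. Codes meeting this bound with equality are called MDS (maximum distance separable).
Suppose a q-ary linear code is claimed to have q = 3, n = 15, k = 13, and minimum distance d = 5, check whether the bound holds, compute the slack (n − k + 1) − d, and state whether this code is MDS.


Singleton RHS = n − k + 1 = 3, slack = -2, bound violated (no such code; not MDS).

Singleton bound: d ≤ n − k + 1.
Here n = 15, k = 13, so n − k + 1 = 3.
Given d = 5, check d ≤ 3: NO.
Slack = (n − k + 1) − d = -2.
The slack is negative: d = 5 exceeds n − k + 1 = 3 by 2, so the Singleton bound is violated and no linear [15, 13, 5]_3 code can exist. In particular it is not MDS (MDS requires d = n − k + 1 exactly).
Description: the claimed parameters are [15, 13, 5]_3; such a code would be impossible (violates the Singleton bound).


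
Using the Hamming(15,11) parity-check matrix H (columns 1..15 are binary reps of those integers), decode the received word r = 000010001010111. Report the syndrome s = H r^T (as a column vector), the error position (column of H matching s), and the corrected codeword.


s = (1, 0, 1, 1)^T, error position = 11, corrected codeword c = 000010001000111

Compute s = H r^T mod 2 one row at a time:
  s_1 = 0 + 1 + 0 + 1 + 0 + 1 + 1 + 1 = 5 ≡ 1 (mod 2).
  s_2 = 0 + 1 + 0 + 0 + 0 + 1 + 1 + 1 = 4 ≡ 0 (mod 2).
  s_3 = 0 + 0 + 0 + 0 + 0 + 1 + 1 + 1 = 3 ≡ 1 (mod 2).
  s_4 = 0 + 0 + 1 + 0 + 1 + 1 + 1 + 1 = 5 ≡ 1 (mod 2).
s = (1, 0, 1, 1)^T — this equals column 11 of H (binary 1011), so error is at position 11.
Correct: flip bit 11 of r = 000010001010111 to get c = 000010001000111.
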